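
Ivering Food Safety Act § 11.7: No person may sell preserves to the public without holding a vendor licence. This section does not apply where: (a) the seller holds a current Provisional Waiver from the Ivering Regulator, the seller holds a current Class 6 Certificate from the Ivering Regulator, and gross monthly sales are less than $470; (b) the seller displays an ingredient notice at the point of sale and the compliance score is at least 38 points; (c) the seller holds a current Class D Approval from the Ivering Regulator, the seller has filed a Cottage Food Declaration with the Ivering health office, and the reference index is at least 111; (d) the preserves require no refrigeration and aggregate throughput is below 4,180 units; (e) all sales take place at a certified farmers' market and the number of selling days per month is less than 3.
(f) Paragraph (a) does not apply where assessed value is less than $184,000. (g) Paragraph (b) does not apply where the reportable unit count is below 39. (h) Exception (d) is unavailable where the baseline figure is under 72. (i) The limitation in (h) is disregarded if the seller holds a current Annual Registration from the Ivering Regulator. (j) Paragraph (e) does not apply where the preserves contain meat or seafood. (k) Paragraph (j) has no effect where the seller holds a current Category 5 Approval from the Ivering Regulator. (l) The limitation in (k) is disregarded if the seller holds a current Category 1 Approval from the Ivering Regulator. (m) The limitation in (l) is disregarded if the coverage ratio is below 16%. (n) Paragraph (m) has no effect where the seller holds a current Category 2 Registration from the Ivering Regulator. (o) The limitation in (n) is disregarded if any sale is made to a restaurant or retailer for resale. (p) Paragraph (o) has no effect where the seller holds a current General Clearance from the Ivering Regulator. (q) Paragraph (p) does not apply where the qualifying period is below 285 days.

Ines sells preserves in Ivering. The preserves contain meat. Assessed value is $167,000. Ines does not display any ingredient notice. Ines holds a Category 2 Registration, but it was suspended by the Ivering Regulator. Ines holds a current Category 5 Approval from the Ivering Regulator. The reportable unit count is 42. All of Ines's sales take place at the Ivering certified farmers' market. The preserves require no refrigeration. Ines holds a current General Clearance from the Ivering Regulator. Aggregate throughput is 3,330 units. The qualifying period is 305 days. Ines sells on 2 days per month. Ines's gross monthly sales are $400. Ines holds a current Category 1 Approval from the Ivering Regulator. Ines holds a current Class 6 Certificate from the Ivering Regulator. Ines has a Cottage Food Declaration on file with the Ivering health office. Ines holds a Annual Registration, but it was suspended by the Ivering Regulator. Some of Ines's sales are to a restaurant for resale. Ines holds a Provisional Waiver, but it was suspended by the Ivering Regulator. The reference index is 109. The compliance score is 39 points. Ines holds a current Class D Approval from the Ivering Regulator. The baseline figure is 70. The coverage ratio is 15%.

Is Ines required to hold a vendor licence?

No — exception (e) applies; Ines is not required to hold a vendor licence.

Exception (a) fails — the Provisional Waiver is not current.
Exception (b) fails — no ingredient notice is displayed.
Exception (c) fails — the reference index is 109, short of 111.
Exception (d): the preserves are shelf-stable; aggregate throughput is 3,330 units, below the 4,180 units limit — every condition holds. Turning to paragraphs (h)–(i): (h) operates against (d): the baseline figure is 70, under the 72 limit. (i), which would lift (h), does not operate here — no current Annual Registration is held. Exception (d) does not apply.
Exception (e): all sales are at a certified farmers' market; the number of selling days per month is 2, less than the 3 limit — every condition holds. As to paragraphs (j)–(q): (j) applies (the preserves contain meat), but is overridden by (k): (k) operates against (j): a current Category 5 Approval is held. (l) would limit (k) — a current Category 1 Approval is held — but (m) sets (l) aside: (m) is triggered — the coverage ratio is 15%, below the 16% limit. (n) does not operate here (there is no Category 2 Registration in force), so (m) stands. So (e) applies.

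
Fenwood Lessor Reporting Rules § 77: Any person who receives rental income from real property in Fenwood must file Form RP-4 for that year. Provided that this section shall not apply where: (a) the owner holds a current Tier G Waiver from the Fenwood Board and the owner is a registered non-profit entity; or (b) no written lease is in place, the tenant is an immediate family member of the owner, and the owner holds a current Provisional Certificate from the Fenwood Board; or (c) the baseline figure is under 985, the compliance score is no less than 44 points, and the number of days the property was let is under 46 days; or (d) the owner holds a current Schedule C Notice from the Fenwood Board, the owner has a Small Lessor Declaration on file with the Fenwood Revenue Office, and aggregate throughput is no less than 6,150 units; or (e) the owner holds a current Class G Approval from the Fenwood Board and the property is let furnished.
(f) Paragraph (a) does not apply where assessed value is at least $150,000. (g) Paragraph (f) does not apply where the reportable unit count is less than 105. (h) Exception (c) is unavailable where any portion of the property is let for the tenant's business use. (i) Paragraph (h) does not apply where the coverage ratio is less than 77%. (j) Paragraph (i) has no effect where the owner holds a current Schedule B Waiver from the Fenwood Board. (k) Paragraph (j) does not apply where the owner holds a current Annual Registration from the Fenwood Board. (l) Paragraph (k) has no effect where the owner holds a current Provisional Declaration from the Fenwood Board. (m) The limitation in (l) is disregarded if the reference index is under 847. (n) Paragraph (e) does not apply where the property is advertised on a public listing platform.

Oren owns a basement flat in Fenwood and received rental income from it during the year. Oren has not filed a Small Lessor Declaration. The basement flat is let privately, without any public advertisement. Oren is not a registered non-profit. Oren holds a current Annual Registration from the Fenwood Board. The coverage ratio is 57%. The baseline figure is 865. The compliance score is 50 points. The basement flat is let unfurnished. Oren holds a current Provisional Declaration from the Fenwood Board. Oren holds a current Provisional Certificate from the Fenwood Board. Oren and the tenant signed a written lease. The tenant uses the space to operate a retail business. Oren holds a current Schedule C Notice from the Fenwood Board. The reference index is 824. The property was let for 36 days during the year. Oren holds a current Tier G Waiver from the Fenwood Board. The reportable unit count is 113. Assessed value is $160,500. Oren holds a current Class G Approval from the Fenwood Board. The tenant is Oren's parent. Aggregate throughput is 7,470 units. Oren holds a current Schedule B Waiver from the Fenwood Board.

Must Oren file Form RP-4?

Exception (a) fails — Oren is not a registered non-profit.
Exception (b) fails — a written lease is in place.
All of (c)'s requirements are met (the baseline figure is 865, under the 985 limit; the compliance score is 50 points, meeting the 44 points threshold; the number of days the property was let is 36 days, under the 46 days limit). Applying paragraphs (h)–(m): (h) is engaged (the space is let for business use), but is itself disapplied by (i): (i) applies — the coverage ratio is 57%, less than the 77% limit. (j) would limit (i) — a current Schedule B Waiver is held — but (k) sets (j) aside: (k) applies — a current Annual Registration is held. (l) would limit (k) — a current Provisional Declaration is held — but (m) sets (l) aside: (m) applies — the reference index is 824, under the 847 limit. (c) remains available.
Exception (d) requires that the owner has a Small Lessor Declaration on file with the Fenwood Revenue Office; but no Small Lessor Declaration is on file, so (d) is unavailable.
Exception (e) does not apply: the property is let unfurnished.

No — exception (c) applies; Oren is not required to file Form RP-4.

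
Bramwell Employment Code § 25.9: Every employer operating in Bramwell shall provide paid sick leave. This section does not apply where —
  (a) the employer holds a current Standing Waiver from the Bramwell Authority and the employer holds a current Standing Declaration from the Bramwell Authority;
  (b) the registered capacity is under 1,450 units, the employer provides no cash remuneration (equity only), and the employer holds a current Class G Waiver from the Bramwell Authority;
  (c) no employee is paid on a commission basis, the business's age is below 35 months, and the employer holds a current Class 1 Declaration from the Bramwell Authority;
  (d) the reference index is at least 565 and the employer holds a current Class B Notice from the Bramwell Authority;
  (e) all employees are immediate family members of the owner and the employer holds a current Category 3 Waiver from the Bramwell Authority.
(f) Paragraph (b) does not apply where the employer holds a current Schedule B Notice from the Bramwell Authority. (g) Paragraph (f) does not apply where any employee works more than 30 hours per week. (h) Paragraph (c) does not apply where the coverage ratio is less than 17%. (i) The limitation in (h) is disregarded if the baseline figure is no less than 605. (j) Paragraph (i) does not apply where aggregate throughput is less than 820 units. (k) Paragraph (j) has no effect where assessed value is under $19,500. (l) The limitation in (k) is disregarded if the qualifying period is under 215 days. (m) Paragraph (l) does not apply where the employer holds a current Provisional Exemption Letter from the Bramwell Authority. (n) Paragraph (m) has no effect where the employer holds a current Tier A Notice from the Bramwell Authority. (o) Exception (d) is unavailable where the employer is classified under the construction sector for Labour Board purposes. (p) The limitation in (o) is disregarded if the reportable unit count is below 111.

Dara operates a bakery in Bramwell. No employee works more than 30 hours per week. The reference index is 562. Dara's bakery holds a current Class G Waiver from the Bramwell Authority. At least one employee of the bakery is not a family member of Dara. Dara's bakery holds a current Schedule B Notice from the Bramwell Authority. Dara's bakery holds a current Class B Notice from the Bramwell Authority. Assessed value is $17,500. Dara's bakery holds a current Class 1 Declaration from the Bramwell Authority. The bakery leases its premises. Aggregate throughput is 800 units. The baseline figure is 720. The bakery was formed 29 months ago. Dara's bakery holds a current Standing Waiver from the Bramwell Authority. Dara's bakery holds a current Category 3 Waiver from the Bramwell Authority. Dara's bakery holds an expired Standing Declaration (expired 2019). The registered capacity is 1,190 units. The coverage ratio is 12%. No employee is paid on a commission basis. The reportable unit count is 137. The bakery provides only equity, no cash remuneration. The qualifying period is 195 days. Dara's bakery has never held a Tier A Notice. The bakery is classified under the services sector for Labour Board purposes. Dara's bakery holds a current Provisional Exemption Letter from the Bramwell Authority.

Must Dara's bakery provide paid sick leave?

No — exception (c) applies; Dara's bakery is not required to provide paid sick leave.

Exception (a) requires that the employer holds a current Standing Declaration from the Bramwell Authority; but no current Standing Declaration is held, so (a) is unavailable.
Exception (b) is satisfied on its face — the registered capacity is 1,190 units, under the 1,450 units limit; remuneration is equity-only; a current Class G Waiver is held. But: (f) operates — a current Schedule B Notice is held. (g) is not engaged (no employee exceeds 30 hours/week), so (f) stands. (b) is therefore removed.
Exception (c) is satisfied on its face — no employee is paid on commission; the business's age is 29 months, below the 35 months limit; a current Class 1 Declaration is held. Considering the limiting provisions: (h) is triggered (the coverage ratio is 12%, less than the 17% limit), but yields to (i): (i) operates — the baseline figure is 720, meeting the 605 threshold. (j) operates (aggregate throughput is 800 units, less than the 820 units limit), but is itself disapplied by (k): (k) operates against (j): assessed value is $17,500, under the $19,500 limit. (l) applies (the qualifying period is 195 days, under the 215 days limit), but yields to (m): (m) applies — a current Provisional Exemption Letter is held. (n), which would lift (m), does not operate here — there is no Tier A Notice in force. So (c) applies.
Exception (d) requires that the reference index is at least 565; but the reference index is 562, short of 565, so (d) is unavailable.
Exception (e) does not apply: at least one employee is not a family member.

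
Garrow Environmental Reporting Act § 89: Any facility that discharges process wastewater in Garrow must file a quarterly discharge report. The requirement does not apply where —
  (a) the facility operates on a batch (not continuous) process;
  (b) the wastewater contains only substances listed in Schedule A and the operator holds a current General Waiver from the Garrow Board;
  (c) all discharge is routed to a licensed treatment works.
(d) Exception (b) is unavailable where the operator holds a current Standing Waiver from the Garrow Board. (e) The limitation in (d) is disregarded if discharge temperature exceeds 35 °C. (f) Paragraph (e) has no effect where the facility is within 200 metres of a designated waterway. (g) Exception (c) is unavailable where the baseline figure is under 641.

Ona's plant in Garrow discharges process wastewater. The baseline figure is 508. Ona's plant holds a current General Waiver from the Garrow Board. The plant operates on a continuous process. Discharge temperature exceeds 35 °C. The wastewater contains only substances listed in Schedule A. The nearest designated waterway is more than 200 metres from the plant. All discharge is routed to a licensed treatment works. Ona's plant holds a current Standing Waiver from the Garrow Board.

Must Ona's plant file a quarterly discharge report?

Exception (a) fails — the facility operates on a continuous process.
Exception (b)'s conditions are all satisfied: the wastewater is Schedule-A-only; a current General Waiver is held. Considering the limiting provisions: (d) operates (a current Standing Waiver is held), but is itself disapplied by (e): (e) operates — discharge temperature exceeds 35 °C. (f) is not engaged (the plant is more than 200 m from any designated waterway), so (e) stands. Exception (b) stands.
Exception (c) is satisfied on its face — discharge is routed to a licensed treatment works. But applying paragraph (g): (g) is triggered — the baseline figure is 508, under the 641 limit. (c) is therefore removed.

No — exception (b) applies; Ona's plant is not required to file a quarterly discharge report.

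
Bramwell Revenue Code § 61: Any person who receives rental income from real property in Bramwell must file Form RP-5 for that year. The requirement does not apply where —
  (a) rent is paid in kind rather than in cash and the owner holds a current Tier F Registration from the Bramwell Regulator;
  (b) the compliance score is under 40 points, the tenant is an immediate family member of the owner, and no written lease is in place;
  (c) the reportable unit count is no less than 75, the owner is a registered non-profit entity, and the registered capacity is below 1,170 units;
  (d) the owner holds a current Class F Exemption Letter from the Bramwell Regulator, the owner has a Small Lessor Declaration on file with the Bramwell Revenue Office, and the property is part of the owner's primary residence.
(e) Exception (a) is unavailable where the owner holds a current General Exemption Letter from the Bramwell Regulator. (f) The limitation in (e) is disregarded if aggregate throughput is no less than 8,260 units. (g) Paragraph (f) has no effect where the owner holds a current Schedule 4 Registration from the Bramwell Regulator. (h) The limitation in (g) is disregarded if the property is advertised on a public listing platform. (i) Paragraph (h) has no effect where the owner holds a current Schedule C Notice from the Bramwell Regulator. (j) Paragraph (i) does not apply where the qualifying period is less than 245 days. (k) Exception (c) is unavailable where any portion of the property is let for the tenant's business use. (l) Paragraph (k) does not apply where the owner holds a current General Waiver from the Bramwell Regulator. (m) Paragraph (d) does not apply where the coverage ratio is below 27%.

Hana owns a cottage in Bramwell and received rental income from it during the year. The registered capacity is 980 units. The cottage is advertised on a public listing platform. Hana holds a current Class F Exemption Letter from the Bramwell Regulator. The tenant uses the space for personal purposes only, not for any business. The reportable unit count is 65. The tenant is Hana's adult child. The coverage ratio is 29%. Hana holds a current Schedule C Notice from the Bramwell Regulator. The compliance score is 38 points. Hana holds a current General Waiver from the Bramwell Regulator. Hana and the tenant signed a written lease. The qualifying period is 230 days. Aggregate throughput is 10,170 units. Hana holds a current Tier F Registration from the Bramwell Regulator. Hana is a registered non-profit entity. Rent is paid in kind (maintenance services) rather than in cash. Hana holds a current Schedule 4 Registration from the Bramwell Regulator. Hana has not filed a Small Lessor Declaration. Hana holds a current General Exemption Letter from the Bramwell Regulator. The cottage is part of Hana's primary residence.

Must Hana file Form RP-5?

All of (a)'s requirements are met (rent is paid in kind; a current Tier F Registration is held). Considering the limiting provisions: (e) would limit (a) — a current General Exemption Letter is held — but (f) sets (e) aside: (f) operates against (e): aggregate throughput is 10,170 units, meeting the 8,260 units threshold. (g) applies (a current Schedule 4 Registration is held), but is itself disapplied by (h): (h) operates — the property is publicly advertised. (i) operates (a current Schedule C Notice is held), but is displaced by (j): (j) is engaged — the qualifying period is 230 days, less than the 245 days limit. (a) remains available.
Exception (b) does not apply: a written lease is in place.
Exception (c) requires that the reportable unit count is no less than 75; but the reportable unit count is 65, short of 75, so (c) is unavailable.
Exception (d) fails — no Small Lessor Declaration is on file.

No — exception (a) applies; Hana is not required to file Form RP-5.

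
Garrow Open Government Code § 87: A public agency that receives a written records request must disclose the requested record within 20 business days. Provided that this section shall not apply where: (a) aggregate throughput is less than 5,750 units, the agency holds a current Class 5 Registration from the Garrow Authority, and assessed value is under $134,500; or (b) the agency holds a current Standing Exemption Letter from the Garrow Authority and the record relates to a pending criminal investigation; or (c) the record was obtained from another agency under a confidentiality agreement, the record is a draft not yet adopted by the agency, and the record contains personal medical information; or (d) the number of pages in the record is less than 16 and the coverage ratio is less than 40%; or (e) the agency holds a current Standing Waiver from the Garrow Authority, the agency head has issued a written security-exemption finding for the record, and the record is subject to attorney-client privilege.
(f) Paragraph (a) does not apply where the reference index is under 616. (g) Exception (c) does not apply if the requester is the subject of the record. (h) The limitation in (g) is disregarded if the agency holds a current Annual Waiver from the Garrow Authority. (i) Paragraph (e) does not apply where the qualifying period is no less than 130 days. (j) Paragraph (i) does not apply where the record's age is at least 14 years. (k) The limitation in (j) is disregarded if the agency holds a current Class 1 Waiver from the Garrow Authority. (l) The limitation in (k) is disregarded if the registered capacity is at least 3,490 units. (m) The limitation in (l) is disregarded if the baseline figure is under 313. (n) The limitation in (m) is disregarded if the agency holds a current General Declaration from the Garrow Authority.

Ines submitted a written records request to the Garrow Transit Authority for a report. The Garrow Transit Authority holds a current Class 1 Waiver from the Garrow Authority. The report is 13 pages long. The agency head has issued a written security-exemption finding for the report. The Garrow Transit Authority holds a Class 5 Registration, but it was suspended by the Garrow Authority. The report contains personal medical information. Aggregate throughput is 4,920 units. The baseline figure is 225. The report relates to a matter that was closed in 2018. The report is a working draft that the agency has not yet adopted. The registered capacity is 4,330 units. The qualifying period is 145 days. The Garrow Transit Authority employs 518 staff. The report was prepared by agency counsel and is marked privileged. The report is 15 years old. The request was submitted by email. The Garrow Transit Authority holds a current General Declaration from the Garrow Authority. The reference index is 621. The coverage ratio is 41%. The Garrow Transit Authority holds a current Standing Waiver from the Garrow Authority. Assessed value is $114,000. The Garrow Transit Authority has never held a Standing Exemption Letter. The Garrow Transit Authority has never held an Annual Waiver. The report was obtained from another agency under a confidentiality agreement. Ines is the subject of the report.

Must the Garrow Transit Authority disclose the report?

Exception (a) fails — there is no Class 5 Registration in force.
Exception (b) fails — there is no Standing Exemption Letter in force.
All of (c)'s requirements are met (the report was obtained under a confidentiality agreement; the report is an unadopted draft; the report contains personal medical information). However, paragraphs (g)–(h) must be considered: (g) is engaged — Ines is the subject of the report. (h) is not triggered (no current Annual Waiver is held), so (g) stands. (c) is therefore removed.
Exception (d) fails — the coverage ratio is 41%, not less than 40%.
Exception (e): a current Standing Waiver is held; a written security-exemption finding has been issued; the report is privileged — every condition holds. As to paragraphs (i)–(n): (i) operates (the qualifying period is 145 days, meeting the 130 days threshold), but is displaced by (j): (j) operates against (i): the record's age is 15 years, meeting the 14 years threshold. (k) would limit (j) — a current Class 1 Waiver is held — but (l) sets (k) aside: (l) operates against (k): the registered capacity is 4,330 units, meeting the 3,490 units threshold. (m) would limit (l) — the baseline figure is 225, under the 313 limit — but (n) sets (m) aside: (n) applies — a current General Declaration is held. So (e) applies.

No — exception (e) applies; the Garrow Transit Authority is not required to disclose the report.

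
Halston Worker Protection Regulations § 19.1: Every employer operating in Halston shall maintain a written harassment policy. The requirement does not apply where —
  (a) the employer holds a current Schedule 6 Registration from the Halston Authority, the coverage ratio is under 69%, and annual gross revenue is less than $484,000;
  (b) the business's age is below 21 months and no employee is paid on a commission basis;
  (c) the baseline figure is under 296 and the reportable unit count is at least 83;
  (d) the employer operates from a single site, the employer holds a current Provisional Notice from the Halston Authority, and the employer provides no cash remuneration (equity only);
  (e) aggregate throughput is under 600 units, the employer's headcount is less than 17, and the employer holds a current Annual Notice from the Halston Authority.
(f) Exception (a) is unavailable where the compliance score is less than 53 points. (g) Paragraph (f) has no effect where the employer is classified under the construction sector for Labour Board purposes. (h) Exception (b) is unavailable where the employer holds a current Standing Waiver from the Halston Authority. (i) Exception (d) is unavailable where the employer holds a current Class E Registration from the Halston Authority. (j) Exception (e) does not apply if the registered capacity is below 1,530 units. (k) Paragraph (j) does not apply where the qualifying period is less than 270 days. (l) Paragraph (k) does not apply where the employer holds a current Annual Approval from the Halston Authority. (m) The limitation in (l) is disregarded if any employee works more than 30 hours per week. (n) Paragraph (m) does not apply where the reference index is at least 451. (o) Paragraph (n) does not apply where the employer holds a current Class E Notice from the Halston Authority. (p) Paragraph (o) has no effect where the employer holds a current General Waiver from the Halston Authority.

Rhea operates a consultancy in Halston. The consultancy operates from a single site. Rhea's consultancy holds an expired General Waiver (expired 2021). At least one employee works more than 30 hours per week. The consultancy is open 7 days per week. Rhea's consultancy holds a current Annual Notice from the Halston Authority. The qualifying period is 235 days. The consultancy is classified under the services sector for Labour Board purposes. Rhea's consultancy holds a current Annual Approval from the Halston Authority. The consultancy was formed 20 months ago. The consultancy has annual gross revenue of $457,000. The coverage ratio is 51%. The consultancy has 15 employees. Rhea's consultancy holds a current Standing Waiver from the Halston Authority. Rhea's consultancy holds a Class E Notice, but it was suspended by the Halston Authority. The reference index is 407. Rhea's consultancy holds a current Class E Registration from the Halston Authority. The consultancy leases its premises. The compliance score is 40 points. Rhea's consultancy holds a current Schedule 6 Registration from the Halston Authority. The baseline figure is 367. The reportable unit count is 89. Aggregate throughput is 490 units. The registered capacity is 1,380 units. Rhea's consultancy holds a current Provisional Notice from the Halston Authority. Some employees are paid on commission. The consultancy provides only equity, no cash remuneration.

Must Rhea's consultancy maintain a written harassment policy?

All of (a)'s requirements are met (a current Schedule 6 Registration is held; the coverage ratio is 51%, under the 69% limit; annual gross revenue is $457,000, less than the $484,000 limit). But applying paragraphs (f)–(g): (f) operates against (a): the compliance score is 40 points, less than the 53 points limit. (g) is not triggered (the consultancy is classified under the services sector), so (f) stands. (a) is therefore removed.
Exception (b) requires that no employee is paid on a commission basis; but some employees are paid on commission, so (b) is unavailable.
Exception (c) does not apply: the baseline figure is 367, not under 296.
Exception (d) is satisfied on its face — the employer operates from a single site; a current Provisional Notice is held; remuneration is equity-only. But: (i) operates — a current Class E Registration is held. So (d) is unavailable.
All of (e)'s requirements are met (aggregate throughput is 490 units, under the 600 units limit; the employer's headcount is 15, less than the 17 limit; a current Annual Notice is held). Considering the limiting provisions: (j) would limit (e) — the registered capacity is 1,380 units, below the 1,530 units limit — but (k) sets (j) aside: (k) operates against (j): the qualifying period is 235 days, less than the 270 days limit. (l) operates (a current Annual Approval is held), but is displaced by (m): (m) operates against (l): at least one employee exceeds 30 hours/week. (n) does not operate here (the reference index is 407, short of 451), so (m) stands. (e) remains available.

No — exception (e) applies; Rhea's consultancy is not required to maintain a written harassment policy.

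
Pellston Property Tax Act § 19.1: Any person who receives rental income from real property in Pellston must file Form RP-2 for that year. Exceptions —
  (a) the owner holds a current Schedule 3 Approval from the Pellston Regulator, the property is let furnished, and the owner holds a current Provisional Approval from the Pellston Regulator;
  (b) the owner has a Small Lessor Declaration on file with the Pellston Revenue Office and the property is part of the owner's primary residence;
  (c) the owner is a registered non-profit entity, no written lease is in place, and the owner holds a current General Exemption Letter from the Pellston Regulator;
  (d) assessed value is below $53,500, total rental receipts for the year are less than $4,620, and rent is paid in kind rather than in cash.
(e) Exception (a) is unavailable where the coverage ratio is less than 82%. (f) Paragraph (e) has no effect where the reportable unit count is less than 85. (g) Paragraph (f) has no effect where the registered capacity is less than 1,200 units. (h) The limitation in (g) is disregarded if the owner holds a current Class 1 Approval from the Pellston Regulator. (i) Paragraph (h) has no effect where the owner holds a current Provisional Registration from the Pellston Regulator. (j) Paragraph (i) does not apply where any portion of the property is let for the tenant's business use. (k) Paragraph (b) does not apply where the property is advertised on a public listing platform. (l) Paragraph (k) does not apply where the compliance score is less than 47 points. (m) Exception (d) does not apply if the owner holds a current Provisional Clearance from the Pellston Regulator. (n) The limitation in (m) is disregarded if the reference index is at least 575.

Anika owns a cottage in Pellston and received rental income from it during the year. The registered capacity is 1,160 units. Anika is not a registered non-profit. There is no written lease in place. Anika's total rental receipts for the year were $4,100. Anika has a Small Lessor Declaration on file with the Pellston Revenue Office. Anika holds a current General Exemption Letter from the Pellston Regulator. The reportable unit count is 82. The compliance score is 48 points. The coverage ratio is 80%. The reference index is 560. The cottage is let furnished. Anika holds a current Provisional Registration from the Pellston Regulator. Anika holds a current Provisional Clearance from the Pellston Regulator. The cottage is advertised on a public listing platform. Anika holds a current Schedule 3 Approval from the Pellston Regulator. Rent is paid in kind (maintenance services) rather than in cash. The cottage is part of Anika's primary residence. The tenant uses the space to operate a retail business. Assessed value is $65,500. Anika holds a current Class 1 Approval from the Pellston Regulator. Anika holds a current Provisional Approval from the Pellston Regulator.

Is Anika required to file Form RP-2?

No — exception (a) applies; Anika is not required to file Form RP-2.

Exception (a) is satisfied on its face — a current Schedule 3 Approval is held; the property is let furnished; a current Provisional Approval is held. Considering the limiting provisions: (e) would limit (a) — the coverage ratio is 80%, less than the 82% limit — but (f) sets (e) aside: (f) applies — the reportable unit count is 82, less than the 85 limit. (g) is triggered (the registered capacity is 1,160 units, less than the 1,200 units limit), but is overridden by (h): (h) is engaged — a current Class 1 Approval is held. (i) would limit (h) — a current Provisional Registration is held — but (j) sets (i) aside: (j) operates against (i): the space is let for business use. (a) remains available.
Exception (b): a Small Lessor Declaration is on file; the cottage is part of the primary residence — every condition holds. But applying paragraphs (k)–(l): (k) is triggered — the property is publicly advertised. (l) is not engaged (the compliance score is 48 points, not less than 47 points), so (k) stands. So (b) is unavailable.
Exception (c) does not apply: Anika is not a registered non-profit.
Exception (d) does not apply: assessed value is $65,500, not below $53,500.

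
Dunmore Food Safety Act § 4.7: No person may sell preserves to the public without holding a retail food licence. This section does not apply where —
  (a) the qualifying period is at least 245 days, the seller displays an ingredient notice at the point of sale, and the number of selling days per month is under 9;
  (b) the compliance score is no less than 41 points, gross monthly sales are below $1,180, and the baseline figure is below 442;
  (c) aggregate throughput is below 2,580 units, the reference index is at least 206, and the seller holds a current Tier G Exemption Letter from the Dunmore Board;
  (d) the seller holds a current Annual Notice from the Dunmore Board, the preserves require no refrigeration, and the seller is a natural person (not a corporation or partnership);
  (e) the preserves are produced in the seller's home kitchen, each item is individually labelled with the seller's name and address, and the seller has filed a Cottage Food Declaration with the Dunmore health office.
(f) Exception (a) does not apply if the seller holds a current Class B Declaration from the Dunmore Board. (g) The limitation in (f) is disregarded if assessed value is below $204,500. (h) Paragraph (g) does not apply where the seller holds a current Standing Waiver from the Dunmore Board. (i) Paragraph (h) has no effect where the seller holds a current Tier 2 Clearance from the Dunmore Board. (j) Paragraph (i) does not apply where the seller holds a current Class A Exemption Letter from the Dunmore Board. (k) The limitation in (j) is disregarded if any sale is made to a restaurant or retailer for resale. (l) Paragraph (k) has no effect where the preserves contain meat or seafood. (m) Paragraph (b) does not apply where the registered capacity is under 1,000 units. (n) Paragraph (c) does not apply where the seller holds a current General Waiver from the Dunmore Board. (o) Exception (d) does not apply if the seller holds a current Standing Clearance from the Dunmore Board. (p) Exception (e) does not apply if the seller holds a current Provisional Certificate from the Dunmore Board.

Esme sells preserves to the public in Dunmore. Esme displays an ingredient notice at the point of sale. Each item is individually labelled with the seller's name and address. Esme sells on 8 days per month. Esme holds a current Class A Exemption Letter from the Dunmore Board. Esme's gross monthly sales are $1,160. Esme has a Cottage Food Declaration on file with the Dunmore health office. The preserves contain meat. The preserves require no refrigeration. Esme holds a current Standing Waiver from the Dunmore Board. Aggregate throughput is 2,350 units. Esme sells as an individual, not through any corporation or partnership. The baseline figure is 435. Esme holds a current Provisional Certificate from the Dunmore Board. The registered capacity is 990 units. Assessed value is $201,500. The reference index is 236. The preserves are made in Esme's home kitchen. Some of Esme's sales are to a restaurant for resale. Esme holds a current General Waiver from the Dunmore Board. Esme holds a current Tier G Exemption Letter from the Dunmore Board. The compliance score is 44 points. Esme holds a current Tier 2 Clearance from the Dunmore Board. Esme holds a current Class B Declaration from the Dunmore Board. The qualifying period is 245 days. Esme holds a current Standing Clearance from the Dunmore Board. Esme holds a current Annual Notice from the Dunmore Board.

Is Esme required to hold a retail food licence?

Exception (a): the qualifying period is 245 days, meeting the 245 days threshold; an ingredient notice is displayed; the number of selling days per month is 8, under the 9 limit — every condition holds. But applying paragraphs (f)–(l): (f) operates against (a): a current Class B Declaration is held. (g) would limit (f) — assessed value is $201,500, below the $204,500 limit — but (h) sets (g) aside: (h) is triggered — a current Standing Waiver is held. (i) applies (a current Tier 2 Clearance is held), but is displaced by (j): (j) operates against (i): a current Class A Exemption Letter is held. (k) applies (some sales are to a restaurant for resale), but is itself disapplied by (l): (l) operates against (k): the preserves contain meat. So (a) is unavailable.
Exception (b) is satisfied on its face — the compliance score is 44 points, meeting the 41 points threshold; gross monthly sales are $1,160, below the $1,180 limit; the baseline figure is 435, below the 442 limit. However, paragraph (m) must be considered: (m) operates against (b): the registered capacity is 990 units, under the 1,000 units limit. (b) is therefore removed.
Exception (c) is satisfied on its face — aggregate throughput is 2,350 units, below the 2,580 units limit; the reference index is 236, meeting the 206 threshold; a current Tier G Exemption Letter is held. But: (n) is triggered — a current General Waiver is held. (c) is therefore removed.
Exception (d): a current Annual Notice is held; the preserves are shelf-stable; the seller is a natural person — every condition holds. But applying paragraph (o): (o) is triggered — a current Standing Clearance is held. Exception (d) does not apply.
Exception (e)'s conditions are all satisfied: the preserves are home-kitchen produced; items are individually labelled; a Cottage Food Declaration is on file. But: (p) operates against (e): a current Provisional Certificate is held. (e) is therefore removed.
No exception displaces § 4.7.

Yes — Esme must hold a retail food licence.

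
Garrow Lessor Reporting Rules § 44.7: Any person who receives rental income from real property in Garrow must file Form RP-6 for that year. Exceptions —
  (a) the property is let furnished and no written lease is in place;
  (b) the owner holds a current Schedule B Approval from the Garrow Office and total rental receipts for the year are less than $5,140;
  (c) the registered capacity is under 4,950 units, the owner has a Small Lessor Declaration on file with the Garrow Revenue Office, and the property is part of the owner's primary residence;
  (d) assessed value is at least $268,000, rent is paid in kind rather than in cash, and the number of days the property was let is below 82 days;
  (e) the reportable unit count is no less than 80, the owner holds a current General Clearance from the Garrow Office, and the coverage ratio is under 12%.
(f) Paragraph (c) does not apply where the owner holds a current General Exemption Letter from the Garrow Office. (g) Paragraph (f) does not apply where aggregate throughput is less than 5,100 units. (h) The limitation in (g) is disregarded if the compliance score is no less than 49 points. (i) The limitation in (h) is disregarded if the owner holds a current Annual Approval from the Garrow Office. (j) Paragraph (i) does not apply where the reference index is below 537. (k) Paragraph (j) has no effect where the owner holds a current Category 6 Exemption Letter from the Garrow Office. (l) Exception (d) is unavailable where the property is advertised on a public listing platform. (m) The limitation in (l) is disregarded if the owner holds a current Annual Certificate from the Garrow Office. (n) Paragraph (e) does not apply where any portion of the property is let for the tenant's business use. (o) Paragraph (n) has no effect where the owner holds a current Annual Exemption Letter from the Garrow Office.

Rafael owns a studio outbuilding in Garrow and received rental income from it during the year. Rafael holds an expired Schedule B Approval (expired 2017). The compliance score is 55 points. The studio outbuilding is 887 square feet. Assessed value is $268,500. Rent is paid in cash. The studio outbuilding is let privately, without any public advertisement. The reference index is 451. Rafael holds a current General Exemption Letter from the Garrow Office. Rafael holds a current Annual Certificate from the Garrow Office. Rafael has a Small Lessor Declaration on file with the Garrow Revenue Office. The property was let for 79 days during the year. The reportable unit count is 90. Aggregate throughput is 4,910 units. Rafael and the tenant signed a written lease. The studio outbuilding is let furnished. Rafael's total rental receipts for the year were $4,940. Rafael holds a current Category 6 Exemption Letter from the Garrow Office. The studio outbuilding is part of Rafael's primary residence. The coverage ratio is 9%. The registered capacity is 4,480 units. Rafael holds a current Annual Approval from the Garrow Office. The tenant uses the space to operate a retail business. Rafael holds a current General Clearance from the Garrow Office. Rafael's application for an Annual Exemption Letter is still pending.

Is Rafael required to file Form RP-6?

Exception (a) requires that no written lease is in place; but a written lease is in place, so (a) is unavailable.
Exception (b) requires that the owner holds a current Schedule B Approval from the Garrow Office; but the Schedule B Approval is not current, so (b) is unavailable.
Exception (c)'s conditions are all satisfied: the registered capacity is 4,480 units, under the 4,950 units limit; a Small Lessor Declaration is on file; the studio outbuilding is part of the primary residence. Applying paragraphs (f)–(k): (f) would limit (c) — a current General Exemption Letter is held — but (g) sets (f) aside: (g) operates — aggregate throughput is 4,910 units, less than the 5,100 units limit. (h) operates (the compliance score is 55 points, meeting the 49 points threshold), but is set aside by (i): (i) operates against (h): a current Annual Approval is held. (j) would limit (i) — the reference index is 451, below the 537 limit — but (k) sets (j) aside: (k) operates — a current Category 6 Exemption Letter is held. So (c) applies.
Exception (d) fails — rent is paid in cash.
Exception (e) is satisfied on its face — the reportable unit count is 90, meeting the 80 threshold; a current General Clearance is held; the coverage ratio is 9%, under the 12% limit. But: (n) operates — the space is let for business use. (o) is inapplicable (no current Annual Exemption Letter is held), so (n) stands. (e) is therefore removed.

No — exception (c) applies; Rafael is not required to file Form RP-6.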